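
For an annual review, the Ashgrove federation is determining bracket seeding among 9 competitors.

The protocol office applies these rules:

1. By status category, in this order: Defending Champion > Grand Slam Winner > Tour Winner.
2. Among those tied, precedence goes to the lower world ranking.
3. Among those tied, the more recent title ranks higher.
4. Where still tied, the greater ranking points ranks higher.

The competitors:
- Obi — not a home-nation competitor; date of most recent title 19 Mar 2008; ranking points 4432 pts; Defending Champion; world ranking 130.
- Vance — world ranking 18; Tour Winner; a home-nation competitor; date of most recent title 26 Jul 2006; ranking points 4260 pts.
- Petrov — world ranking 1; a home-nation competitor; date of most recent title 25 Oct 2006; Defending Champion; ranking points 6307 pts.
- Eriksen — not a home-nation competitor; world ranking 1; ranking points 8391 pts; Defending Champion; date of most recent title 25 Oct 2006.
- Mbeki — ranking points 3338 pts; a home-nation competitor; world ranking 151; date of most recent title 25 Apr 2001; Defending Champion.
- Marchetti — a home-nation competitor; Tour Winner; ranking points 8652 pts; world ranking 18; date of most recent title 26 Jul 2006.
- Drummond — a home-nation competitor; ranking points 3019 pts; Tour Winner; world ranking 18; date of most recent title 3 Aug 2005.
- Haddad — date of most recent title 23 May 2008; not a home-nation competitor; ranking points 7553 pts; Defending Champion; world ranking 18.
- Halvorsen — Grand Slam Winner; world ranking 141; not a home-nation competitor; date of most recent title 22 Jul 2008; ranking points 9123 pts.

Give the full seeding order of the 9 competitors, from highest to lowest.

Eriksen, Petrov, Haddad, Obi, Mbeki, Halvorsen, Marchetti, Vance, Drummond

By status category: Eriksen, Petrov, Haddad, Obi and Mbeki (Defending Champion); then Halvorsen (Grand Slam Winner); then Marchetti, Vance and Drummond (Tour Winner).
Among Eriksen, Petrov, Haddad, Obi and Mbeki, by world ranking (lower first): Eriksen and Petrov (1) before Haddad (18) before Obi (130) before Mbeki (151).
Eriksen and Petrov both have date of most recent title 25 Oct 2006, so the next rule applies.
Among Eriksen and Petrov, by ranking points (higher first): Eriksen (8391 pts) before Petrov (6307 pts).
Marchetti, Vance and Drummond all have world ranking 18, so the next rule applies.
Among Marchetti, Vance and Drummond, by date of most recent title (later first): Marchetti and Vance (26 Jul 2006) before Drummond (3 Aug 2005).
Among Marchetti and Vance, by ranking points (higher first): Marchetti (8652 pts) before Vance (4260 pts).
Full order: Eriksen, Petrov, Haddad, Obi, Mbeki, Halvorsen, Marchetti, Vance, Drummond.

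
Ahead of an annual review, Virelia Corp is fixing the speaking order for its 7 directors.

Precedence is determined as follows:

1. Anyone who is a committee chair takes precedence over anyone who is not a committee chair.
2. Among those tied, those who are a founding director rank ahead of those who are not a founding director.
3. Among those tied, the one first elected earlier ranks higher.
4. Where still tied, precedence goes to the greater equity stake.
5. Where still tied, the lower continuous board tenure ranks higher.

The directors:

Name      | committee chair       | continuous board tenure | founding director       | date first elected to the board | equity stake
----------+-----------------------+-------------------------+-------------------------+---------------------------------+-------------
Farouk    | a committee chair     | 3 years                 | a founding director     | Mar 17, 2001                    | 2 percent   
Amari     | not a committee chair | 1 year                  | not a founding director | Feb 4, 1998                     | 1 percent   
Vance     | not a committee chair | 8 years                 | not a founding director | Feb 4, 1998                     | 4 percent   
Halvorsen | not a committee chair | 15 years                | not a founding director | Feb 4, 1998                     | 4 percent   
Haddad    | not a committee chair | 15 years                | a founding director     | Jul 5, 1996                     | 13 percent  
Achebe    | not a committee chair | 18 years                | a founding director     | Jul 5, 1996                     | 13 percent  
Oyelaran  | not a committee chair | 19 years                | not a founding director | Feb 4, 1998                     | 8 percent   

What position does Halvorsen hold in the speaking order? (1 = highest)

6

By the first rule: Farouk (a committee chair); then Haddad, Achebe, Oyelaran, Vance, Halvorsen and Amari (each not a committee chair).
Among Haddad, Achebe, Oyelaran, Vance, Halvorsen and Amari, a founding director before not a founding director: Haddad and Achebe (a founding director) before Oyelaran, Vance, Halvorsen and Amari (not a founding director).
Haddad and Achebe both have date first elected to the board Jul 5, 1996, so the next rule applies.
Haddad and Achebe both have equity stake 13 percent, so the next rule applies.
Among Haddad and Achebe, by continuous board tenure (lower first): Haddad (15 years) before Achebe (18 years).
Oyelaran, Vance, Halvorsen and Amari all have date first elected to the board Feb 4, 1998, so the next rule applies.
Among Oyelaran, Vance, Halvorsen and Amari, by equity stake (higher first): Oyelaran (8 percent) before Vance and Halvorsen (4 percent) before Amari (1 percent).
Among Vance and Halvorsen, by continuous board tenure (lower first): Vance (8 years) before Halvorsen (15 years).
Order: Farouk, Haddad, Achebe, Oyelaran, Vance, Halvorsen, Amari. So position 6.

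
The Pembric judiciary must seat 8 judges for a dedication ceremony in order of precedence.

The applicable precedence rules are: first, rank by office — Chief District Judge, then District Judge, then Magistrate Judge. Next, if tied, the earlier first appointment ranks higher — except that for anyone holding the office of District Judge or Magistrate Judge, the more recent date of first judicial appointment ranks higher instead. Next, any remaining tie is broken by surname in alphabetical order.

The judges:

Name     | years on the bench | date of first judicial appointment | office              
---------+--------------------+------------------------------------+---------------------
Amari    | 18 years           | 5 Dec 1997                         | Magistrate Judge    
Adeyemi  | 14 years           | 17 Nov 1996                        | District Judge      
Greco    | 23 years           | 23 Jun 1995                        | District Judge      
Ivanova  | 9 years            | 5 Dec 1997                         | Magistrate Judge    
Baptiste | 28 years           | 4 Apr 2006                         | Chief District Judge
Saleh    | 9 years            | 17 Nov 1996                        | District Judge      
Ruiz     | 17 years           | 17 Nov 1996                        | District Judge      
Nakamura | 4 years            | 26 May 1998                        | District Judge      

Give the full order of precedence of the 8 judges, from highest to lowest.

Baptiste, Nakamura, Adeyemi, Ruiz, Saleh, Greco, Amari, Ivanova

By office: Baptiste (Chief District Judge); then Nakamura, Adeyemi, Ruiz, Saleh and Greco (District Judge); then Amari and Ivanova (Magistrate Judge).
Among Nakamura, Adeyemi, Ruiz, Saleh and Greco, by date of first judicial appointment (later first) (reversed rule for this group): Nakamura (26 May 1998) before Adeyemi, Ruiz and Saleh (17 Nov 1996) before Greco (23 Jun 1995).
Among Adeyemi, Ruiz and Saleh, alphabetically by surname: Adeyemi before Ruiz before Saleh.
Amari and Ivanova both have date of first judicial appointment 5 Dec 1997, so the next rule applies.
Among Amari and Ivanova, alphabetically by surname: Amari before Ivanova.
Full order: Baptiste, Nakamura, Adeyemi, Ruiz, Saleh, Greco, Amari, Ivanova.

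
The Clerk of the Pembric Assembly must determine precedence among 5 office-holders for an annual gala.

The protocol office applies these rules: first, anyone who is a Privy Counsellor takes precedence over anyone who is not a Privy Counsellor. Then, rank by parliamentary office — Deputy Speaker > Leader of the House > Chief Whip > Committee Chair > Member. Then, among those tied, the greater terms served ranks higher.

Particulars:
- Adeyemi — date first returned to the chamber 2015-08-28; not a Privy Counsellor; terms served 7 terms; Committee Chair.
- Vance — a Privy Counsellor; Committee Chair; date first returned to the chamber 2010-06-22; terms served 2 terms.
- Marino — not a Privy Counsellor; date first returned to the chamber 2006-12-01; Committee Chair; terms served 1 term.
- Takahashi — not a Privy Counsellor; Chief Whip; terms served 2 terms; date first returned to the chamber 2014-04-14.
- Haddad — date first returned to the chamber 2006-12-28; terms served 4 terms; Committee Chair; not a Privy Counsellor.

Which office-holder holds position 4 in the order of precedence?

Haddad

By the first rule: Vance (a Privy Counsellor); then Takahashi, Adeyemi, Haddad and Marino (each not a Privy Counsellor).
Among Takahashi, Adeyemi, Haddad and Marino, by parliamentary office: Takahashi (Chief Whip) before Adeyemi, Haddad and Marino (Committee Chair).
Among Adeyemi, Haddad and Marino, by terms served (higher first): Adeyemi (7 terms) before Haddad (4 terms) before Marino (1 term).
Order: Vance, Takahashi, Adeyemi, Haddad, Marino.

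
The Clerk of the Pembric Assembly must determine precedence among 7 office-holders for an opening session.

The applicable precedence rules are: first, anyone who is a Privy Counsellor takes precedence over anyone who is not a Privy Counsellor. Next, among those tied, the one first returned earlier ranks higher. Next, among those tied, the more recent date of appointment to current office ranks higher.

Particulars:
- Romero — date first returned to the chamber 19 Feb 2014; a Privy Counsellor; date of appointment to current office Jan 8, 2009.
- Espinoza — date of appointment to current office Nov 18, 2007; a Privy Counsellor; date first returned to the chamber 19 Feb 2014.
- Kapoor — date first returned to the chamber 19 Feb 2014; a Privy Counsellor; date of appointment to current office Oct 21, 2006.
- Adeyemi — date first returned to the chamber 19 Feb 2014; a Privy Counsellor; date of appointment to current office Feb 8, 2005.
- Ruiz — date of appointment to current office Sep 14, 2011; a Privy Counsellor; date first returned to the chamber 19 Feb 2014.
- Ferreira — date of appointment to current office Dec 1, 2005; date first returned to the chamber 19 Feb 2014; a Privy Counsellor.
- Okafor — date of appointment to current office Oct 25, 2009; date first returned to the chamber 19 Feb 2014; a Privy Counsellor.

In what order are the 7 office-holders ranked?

Ruiz, Okafor, Romero, Espinoza, Kapoor, Ferreira, Adeyemi

By the first rule: Ruiz, Okafor, Romero, Espinoza, Kapoor, Ferreira and Adeyemi (each a Privy Counsellor).
Ruiz, Okafor, Romero, Espinoza, Kapoor, Ferreira and Adeyemi all have date first returned to the chamber 19 Feb 2014, so the next rule applies.
Among Ruiz, Okafor, Romero, Espinoza, Kapoor, Ferreira and Adeyemi, by date of appointment to current office (later first): Ruiz (Sep 14, 2011) before Okafor (Oct 25, 2009) before Romero (Jan 8, 2009) before Espinoza (Nov 18, 2007) before Kapoor (Oct 21, 2006) before Ferreira (Dec 1, 2005) before Adeyemi (Feb 8, 2005).
Full order: Ruiz, Okafor, Romero, Espinoza, Kapoor, Ferreira, Adeyemi.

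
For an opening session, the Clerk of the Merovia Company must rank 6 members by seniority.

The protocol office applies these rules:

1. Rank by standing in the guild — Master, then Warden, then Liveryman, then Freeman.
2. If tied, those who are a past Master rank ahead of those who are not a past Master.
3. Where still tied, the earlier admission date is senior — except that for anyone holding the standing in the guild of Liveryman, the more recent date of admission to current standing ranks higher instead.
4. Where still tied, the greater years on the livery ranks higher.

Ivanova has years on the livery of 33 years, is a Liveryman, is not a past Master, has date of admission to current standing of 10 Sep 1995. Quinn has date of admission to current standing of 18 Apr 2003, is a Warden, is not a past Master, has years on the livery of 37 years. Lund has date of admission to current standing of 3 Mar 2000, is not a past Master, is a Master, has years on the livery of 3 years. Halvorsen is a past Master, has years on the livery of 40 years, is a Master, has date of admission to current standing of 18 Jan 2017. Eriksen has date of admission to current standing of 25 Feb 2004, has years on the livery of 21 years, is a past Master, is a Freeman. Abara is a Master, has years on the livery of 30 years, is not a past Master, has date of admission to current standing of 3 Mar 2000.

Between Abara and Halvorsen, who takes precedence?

Halvorsen

By standing in the guild: Halvorsen, Abara and Lund (Master); then Quinn (Warden); then Ivanova (Liveryman); then Eriksen (Freeman).
Among Halvorsen, Abara and Lund, a past Master before not a past Master: Halvorsen (a past Master) before Abara and Lund (not a past Master).
Abara and Lund both have date of admission to current standing 3 Mar 2000, so the next rule applies.
Among Abara and Lund, by years on the livery (higher first): Abara (30 years) before Lund (3 years).
So Halvorsen takes precedence.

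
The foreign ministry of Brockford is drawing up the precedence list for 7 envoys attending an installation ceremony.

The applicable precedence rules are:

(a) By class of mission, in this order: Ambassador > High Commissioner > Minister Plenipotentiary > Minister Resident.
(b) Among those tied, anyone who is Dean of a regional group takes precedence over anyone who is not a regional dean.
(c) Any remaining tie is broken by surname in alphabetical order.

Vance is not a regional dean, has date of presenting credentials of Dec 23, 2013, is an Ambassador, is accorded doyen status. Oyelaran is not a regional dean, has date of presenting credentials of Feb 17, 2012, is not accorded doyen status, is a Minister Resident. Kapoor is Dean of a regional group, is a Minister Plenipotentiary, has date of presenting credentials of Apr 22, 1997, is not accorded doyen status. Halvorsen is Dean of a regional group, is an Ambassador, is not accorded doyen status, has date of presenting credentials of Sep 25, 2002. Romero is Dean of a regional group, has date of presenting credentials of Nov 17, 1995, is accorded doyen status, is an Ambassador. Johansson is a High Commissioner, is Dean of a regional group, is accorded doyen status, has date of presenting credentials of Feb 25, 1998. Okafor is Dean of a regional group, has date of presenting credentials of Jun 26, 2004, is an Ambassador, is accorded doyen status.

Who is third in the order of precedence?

Romero

By class of mission: Halvorsen, Okafor, Romero and Vance (Ambassador); then Johansson (High Commissioner); then Kapoor (Minister Plenipotentiary); then Oyelaran (Minister Resident).
Among Halvorsen, Okafor, Romero and Vance, Dean of a regional group before not a regional dean: Halvorsen, Okafor and Romero (Dean of a regional group) before Vance (not a regional dean).
Among Halvorsen, Okafor and Romero, alphabetically by surname: Halvorsen before Okafor before Romero.
Order: Halvorsen, Okafor, Romero, Vance, Johansson, Kapoor, Oyelaran.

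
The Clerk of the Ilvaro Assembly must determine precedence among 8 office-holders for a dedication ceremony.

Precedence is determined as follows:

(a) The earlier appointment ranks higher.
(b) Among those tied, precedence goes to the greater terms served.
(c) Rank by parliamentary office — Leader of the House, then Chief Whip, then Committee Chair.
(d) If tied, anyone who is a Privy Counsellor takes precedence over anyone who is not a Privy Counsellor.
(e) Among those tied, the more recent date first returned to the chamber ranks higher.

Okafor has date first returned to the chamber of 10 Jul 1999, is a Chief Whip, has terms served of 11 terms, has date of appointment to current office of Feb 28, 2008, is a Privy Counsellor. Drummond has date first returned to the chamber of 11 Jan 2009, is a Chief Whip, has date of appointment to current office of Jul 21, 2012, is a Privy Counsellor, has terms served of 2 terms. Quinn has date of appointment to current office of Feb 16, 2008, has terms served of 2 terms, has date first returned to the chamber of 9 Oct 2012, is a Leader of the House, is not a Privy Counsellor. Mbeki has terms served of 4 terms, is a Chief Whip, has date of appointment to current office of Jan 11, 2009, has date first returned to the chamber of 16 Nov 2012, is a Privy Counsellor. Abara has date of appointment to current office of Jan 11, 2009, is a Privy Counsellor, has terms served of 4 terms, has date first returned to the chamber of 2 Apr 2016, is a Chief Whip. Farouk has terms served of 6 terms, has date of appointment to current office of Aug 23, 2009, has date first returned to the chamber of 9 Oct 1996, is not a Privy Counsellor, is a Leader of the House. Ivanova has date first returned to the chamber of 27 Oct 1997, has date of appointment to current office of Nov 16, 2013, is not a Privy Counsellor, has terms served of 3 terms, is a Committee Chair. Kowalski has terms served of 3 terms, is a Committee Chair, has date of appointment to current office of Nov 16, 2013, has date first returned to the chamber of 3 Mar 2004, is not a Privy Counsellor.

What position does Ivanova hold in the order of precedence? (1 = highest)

8

By date of appointment to current office (earlier first): Quinn (Feb 16, 2008); then Okafor (Feb 28, 2008); then Abara and Mbeki (both Jan 11, 2009); then Farouk (Aug 23, 2009); then Drummond (Jul 21, 2012); then Kowalski and Ivanova (both Nov 16, 2013).
Abara and Mbeki both have terms served 4 terms, so the next rule applies.
Abara and Mbeki are each Chief Whip, so the next rule applies.
Abara and Mbeki are each a Privy Counsellor, so the next rule applies.
Among Abara and Mbeki, by date first returned to the chamber (later first): Abara (2 Apr 2016) before Mbeki (16 Nov 2012).
Kowalski and Ivanova both have terms served 3 terms, so the next rule applies.
Kowalski and Ivanova are each Committee Chair, so the next rule applies.
Kowalski and Ivanova are each not a Privy Counsellor, so the next rule applies.
Among Kowalski and Ivanova, by date first returned to the chamber (later first): Kowalski (3 Mar 2004) before Ivanova (27 Oct 1997).
Order: Quinn, Okafor, Abara, Mbeki, Farouk, Drummond, Kowalski, Ivanova. So position 8.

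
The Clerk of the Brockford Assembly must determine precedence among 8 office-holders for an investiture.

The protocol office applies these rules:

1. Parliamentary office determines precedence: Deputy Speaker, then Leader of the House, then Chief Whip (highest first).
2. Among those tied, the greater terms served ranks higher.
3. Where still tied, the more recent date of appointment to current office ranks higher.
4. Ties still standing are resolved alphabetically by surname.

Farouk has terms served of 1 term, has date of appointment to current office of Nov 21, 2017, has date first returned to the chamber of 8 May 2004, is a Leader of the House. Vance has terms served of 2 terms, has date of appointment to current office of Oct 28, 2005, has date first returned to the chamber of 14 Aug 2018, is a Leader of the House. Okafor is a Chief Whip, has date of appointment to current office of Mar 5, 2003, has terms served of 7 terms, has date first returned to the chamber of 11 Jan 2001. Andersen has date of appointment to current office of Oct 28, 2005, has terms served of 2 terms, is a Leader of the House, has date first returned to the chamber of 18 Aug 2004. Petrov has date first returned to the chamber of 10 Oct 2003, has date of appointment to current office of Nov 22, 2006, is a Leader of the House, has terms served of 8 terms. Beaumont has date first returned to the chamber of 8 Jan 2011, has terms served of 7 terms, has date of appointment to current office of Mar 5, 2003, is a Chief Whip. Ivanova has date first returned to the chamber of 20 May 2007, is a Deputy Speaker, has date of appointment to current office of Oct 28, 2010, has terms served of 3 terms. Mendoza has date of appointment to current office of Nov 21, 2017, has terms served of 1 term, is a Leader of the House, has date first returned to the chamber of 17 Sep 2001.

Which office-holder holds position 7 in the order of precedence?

By parliamentary office: Ivanova (Deputy Speaker); then Petrov, Andersen, Vance, Farouk and Mendoza (Leader of the House); then Beaumont and Okafor (Chief Whip).
Among Petrov, Andersen, Vance, Farouk and Mendoza, by terms served (higher first): Petrov (8 terms) before Andersen and Vance (2 terms) before Farouk and Mendoza (1 term).
Andersen and Vance both have date of appointment to current office Oct 28, 2005, so the next rule applies.
Among Andersen and Vance, alphabetically by surname: Andersen before Vance.
Farouk and Mendoza both have date of appointment to current office Nov 21, 2017, so the next rule applies.
Among Farouk and Mendoza, alphabetically by surname: Farouk before Mendoza.
Beaumont and Okafor both have terms served 7 terms, so the next rule applies.
Beaumont and Okafor both have date of appointment to current office Mar 5, 2003, so the next rule applies.
Among Beaumont and Okafor, alphabetically by surname: Beaumont before Okafor.
Order: Ivanova, Petrov, Andersen, Vance, Farouk, Mendoza, Beaumont, Okafor.

Beaumont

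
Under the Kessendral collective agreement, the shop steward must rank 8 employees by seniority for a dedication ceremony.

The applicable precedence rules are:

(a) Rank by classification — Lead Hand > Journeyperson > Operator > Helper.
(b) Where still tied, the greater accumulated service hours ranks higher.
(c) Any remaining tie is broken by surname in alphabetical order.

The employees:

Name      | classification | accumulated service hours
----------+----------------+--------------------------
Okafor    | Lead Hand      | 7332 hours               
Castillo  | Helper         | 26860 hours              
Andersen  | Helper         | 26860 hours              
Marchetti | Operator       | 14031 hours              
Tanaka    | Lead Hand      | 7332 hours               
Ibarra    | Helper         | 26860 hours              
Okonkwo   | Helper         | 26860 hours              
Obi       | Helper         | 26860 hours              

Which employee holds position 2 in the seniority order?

By classification: Okafor and Tanaka (Lead Hand); then Marchetti (Operator); then Andersen, Castillo, Ibarra, Obi and Okonkwo (Helper).
Okafor and Tanaka both have accumulated service hours 7332 hours, so the next rule applies.
Among Okafor and Tanaka, alphabetically by surname: Okafor before Tanaka.
Andersen, Castillo, Ibarra, Obi and Okonkwo all have accumulated service hours 26860 hours, so the next rule applies.
Among Andersen, Castillo, Ibarra, Obi and Okonkwo, alphabetically by surname: Andersen before Castillo before Ibarra before Obi before Okonkwo.
Order: Okafor, Tanaka, Marchetti, Andersen, Castillo, Ibarra, Obi, Okonkwo.

Tanaka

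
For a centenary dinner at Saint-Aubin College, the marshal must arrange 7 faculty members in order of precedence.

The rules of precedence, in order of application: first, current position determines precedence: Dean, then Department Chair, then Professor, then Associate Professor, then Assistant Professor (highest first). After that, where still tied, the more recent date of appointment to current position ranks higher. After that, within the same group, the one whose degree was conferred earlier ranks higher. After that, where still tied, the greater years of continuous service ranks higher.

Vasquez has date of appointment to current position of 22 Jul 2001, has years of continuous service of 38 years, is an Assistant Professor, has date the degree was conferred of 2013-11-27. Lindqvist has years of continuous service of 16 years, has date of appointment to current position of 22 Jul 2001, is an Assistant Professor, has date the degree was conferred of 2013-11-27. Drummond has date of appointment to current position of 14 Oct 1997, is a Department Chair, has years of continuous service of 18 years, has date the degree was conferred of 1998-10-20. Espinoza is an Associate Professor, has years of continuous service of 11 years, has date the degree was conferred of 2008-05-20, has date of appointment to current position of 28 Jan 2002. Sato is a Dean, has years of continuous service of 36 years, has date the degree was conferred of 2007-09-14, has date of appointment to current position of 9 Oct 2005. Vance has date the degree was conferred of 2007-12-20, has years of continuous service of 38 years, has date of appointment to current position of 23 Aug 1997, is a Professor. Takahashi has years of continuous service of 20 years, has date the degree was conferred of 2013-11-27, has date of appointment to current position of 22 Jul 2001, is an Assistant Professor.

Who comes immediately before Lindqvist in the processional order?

Takahashi

By current position: Sato (Dean); then Drummond (Department Chair); then Vance (Professor); then Espinoza (Associate Professor); then Vasquez, Takahashi and Lindqvist (Assistant Professor).
Vasquez, Takahashi and Lindqvist all have date of appointment to current position 22 Jul 2001, so the next rule applies.
Vasquez, Takahashi and Lindqvist all have date the degree was conferred 2013-11-27, so the next rule applies.
Among Vasquez, Takahashi and Lindqvist, by years of continuous service (higher first): Vasquez (38 years) before Takahashi (20 years) before Lindqvist (16 years).
Order: Sato, Drummond, Vance, Espinoza, Vasquez, Takahashi, Lindqvist.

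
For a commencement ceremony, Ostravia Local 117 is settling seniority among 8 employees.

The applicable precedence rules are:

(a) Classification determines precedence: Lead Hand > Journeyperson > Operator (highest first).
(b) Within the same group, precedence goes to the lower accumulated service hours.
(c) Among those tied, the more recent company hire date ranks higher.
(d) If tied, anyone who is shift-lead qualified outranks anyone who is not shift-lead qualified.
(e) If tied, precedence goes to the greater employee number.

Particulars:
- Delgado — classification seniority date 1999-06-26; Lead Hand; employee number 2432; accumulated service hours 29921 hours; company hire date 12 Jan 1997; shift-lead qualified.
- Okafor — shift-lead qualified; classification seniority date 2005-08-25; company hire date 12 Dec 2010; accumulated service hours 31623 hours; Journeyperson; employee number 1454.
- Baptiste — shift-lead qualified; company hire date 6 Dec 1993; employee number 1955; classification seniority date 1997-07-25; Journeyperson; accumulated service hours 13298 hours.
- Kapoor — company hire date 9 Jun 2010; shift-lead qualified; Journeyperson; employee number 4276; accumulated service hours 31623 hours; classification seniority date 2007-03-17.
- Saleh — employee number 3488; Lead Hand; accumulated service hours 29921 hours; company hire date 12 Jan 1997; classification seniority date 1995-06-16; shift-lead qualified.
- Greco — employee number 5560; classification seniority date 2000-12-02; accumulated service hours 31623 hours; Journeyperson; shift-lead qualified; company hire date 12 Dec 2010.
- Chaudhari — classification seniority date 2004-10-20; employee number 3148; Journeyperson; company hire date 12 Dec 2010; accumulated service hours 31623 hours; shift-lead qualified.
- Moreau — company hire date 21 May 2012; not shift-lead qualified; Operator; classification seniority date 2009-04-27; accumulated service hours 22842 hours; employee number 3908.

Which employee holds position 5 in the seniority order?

By classification: Saleh and Delgado (Lead Hand); then Baptiste, Greco, Chaudhari, Okafor and Kapoor (Journeyperson); then Moreau (Operator).
Saleh and Delgado both have accumulated service hours 29921 hours, so the next rule applies.
Saleh and Delgado both have company hire date 12 Jan 1997, so the next rule applies.
Saleh and Delgado are each shift-lead qualified, so the next rule applies.
Among Saleh and Delgado, by employee number (higher first): Saleh (3488) before Delgado (2432).
Among Baptiste, Greco, Chaudhari, Okafor and Kapoor, by accumulated service hours (lower first): Baptiste (13298 hours) before Greco, Chaudhari, Okafor and Kapoor (31623 hours).
Among Greco, Chaudhari, Okafor and Kapoor, by company hire date (later first): Greco, Chaudhari and Okafor (12 Dec 2010) before Kapoor (9 Jun 2010).
Greco, Chaudhari and Okafor are each shift-lead qualified, so the next rule applies.
Among Greco, Chaudhari and Okafor, by employee number (higher first): Greco (5560) before Chaudhari (3148) before Okafor (1454).
Order: Saleh, Delgado, Baptiste, Greco, Chaudhari, Okafor, Kapoor, Moreau.

Chaudhari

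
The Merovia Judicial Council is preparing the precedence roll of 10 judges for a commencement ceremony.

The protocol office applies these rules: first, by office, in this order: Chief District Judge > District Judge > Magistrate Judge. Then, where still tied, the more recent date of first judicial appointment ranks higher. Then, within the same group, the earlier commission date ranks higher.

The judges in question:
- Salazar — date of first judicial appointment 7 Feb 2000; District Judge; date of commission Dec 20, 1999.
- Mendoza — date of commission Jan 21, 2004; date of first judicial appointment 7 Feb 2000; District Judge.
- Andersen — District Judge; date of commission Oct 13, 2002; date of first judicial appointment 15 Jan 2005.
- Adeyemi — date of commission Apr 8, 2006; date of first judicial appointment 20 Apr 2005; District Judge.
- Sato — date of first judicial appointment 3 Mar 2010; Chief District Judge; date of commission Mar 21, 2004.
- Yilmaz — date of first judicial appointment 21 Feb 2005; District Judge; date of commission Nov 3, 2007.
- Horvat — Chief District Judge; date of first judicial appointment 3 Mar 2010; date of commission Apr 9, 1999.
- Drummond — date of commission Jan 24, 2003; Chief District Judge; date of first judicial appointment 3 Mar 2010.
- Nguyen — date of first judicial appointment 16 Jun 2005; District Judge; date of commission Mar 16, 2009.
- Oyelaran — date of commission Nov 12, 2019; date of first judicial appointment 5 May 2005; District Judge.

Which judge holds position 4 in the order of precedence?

By office: Horvat, Drummond and Sato (Chief District Judge); then Nguyen, Oyelaran, Adeyemi, Yilmaz, Andersen, Salazar and Mendoza (District Judge).
Horvat, Drummond and Sato all have date of first judicial appointment 3 Mar 2010, so the next rule applies.
Among Horvat, Drummond and Sato, by date of commission (earlier first): Horvat (Apr 9, 1999) before Drummond (Jan 24, 2003) before Sato (Mar 21, 2004).
Among Nguyen, Oyelaran, Adeyemi, Yilmaz, Andersen, Salazar and Mendoza, by date of first judicial appointment (later first): Nguyen (16 Jun 2005) before Oyelaran (5 May 2005) before Adeyemi (20 Apr 2005) before Yilmaz (21 Feb 2005) before Andersen (15 Jan 2005) before Salazar and Mendoza (7 Feb 2000).
Among Salazar and Mendoza, by date of commission (earlier first): Salazar (Dec 20, 1999) before Mendoza (Jan 21, 2004).
Order: Horvat, Drummond, Sato, Nguyen, Oyelaran, Adeyemi, Yilmaz, Andersen, Salazar, Mendoza.

Nguyen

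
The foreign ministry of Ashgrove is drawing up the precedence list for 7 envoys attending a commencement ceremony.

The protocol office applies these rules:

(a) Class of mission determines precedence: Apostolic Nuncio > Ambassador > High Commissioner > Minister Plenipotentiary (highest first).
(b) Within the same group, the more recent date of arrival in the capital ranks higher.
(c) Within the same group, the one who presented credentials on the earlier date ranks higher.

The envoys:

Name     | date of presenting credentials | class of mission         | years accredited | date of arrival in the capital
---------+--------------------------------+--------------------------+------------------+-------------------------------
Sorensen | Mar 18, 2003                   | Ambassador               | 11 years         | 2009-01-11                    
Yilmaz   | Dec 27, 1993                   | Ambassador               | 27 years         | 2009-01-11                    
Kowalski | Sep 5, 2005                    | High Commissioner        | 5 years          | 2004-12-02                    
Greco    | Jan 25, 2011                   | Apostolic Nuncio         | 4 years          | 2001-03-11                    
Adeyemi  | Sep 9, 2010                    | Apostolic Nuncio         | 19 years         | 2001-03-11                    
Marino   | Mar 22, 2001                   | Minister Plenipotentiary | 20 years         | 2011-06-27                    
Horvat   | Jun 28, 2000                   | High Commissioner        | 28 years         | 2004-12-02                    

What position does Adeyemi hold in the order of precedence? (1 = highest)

By class of mission: Adeyemi and Greco (Apostolic Nuncio); then Yilmaz and Sorensen (Ambassador); then Horvat and Kowalski (High Commissioner); then Marino (Minister Plenipotentiary).
Adeyemi and Greco both have date of arrival in the capital 2001-03-11, so the next rule applies.
Among Adeyemi and Greco, by date of presenting credentials (earlier first): Adeyemi (Sep 9, 2010) before Greco (Jan 25, 2011).
Yilmaz and Sorensen both have date of arrival in the capital 2009-01-11, so the next rule applies.
Among Yilmaz and Sorensen, by date of presenting credentials (earlier first): Yilmaz (Dec 27, 1993) before Sorensen (Mar 18, 2003).
Horvat and Kowalski both have date of arrival in the capital 2004-12-02, so the next rule applies.
Among Horvat and Kowalski, by date of presenting credentials (earlier first): Horvat (Jun 28, 2000) before Kowalski (Sep 5, 2005).
Order: Adeyemi, Greco, Yilmaz, Sorensen, Horvat, Kowalski, Marino. So position 1.

1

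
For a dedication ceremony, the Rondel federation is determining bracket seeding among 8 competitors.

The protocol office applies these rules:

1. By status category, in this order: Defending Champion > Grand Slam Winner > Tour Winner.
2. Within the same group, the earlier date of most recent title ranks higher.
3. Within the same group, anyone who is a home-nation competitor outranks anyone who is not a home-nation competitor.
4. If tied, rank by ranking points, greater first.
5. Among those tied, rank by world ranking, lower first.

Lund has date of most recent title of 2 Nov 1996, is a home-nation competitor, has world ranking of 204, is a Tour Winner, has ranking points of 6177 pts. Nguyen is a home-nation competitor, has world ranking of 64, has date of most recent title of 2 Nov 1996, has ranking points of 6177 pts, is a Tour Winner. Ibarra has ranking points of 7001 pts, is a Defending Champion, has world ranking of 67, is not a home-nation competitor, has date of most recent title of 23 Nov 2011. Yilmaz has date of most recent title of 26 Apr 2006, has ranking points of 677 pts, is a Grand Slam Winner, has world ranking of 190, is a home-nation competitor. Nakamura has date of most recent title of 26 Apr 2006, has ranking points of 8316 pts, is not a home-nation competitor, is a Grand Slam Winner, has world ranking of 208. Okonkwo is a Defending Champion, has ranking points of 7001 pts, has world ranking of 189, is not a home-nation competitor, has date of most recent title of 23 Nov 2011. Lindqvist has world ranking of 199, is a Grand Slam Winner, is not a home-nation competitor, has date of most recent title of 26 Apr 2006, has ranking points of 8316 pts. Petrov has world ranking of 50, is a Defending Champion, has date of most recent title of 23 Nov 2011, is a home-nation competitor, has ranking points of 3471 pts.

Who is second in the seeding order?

By status category: Petrov, Ibarra and Okonkwo (Defending Champion); then Yilmaz, Lindqvist and Nakamura (Grand Slam Winner); then Nguyen and Lund (Tour Winner).
Petrov, Ibarra and Okonkwo all have date of most recent title 23 Nov 2011, so the next rule applies.
Among Petrov, Ibarra and Okonkwo, a home-nation competitor before not a home-nation competitor: Petrov (a home-nation competitor) before Ibarra and Okonkwo (not a home-nation competitor).
Ibarra and Okonkwo both have ranking points 7001 pts, so the next rule applies.
Among Ibarra and Okonkwo, by world ranking (lower first): Ibarra (67) before Okonkwo (189).
Yilmaz, Lindqvist and Nakamura all have date of most recent title 26 Apr 2006, so the next rule applies.
Among Yilmaz, Lindqvist and Nakamura, a home-nation competitor before not a home-nation competitor: Yilmaz (a home-nation competitor) before Lindqvist and Nakamura (not a home-nation competitor).
Lindqvist and Nakamura both have ranking points 8316 pts, so the next rule applies.
Among Lindqvist and Nakamura, by world ranking (lower first): Lindqvist (199) before Nakamura (208).
Nguyen and Lund both have date of most recent title 2 Nov 1996, so the next rule applies.
Nguyen and Lund are each a home-nation competitor, so the next rule applies.
Nguyen and Lund both have ranking points 6177 pts, so the next rule applies.
Among Nguyen and Lund, by world ranking (lower first): Nguyen (64) before Lund (204).
Order: Petrov, Ibarra, Okonkwo, Yilmaz, Lindqvist, Nakamura, Nguyen, Lund.

Ibarra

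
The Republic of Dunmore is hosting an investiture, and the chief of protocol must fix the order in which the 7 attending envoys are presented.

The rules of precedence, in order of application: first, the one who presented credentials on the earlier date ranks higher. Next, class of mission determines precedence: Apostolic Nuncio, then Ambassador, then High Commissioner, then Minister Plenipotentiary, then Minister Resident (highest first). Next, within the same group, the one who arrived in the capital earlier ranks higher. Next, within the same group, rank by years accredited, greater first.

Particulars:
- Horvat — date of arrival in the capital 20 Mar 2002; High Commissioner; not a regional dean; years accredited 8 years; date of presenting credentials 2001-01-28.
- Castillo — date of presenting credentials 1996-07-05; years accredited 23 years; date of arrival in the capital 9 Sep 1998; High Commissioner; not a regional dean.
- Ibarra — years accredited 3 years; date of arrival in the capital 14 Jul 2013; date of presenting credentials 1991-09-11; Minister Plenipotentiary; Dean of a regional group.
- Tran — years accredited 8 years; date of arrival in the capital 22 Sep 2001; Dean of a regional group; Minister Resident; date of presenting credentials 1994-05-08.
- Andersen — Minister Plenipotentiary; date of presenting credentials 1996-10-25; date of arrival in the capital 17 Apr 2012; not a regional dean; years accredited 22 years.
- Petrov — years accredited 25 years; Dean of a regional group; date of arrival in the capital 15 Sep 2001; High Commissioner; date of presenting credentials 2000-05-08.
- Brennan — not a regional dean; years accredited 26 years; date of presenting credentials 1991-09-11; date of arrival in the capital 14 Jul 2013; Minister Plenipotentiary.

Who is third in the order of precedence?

By date of presenting credentials (earlier first): Brennan and Ibarra (both 1991-09-11); then Tran (1994-05-08); then Castillo (1996-07-05); then Andersen (1996-10-25); then Petrov (2000-05-08); then Horvat (2001-01-28).
Brennan and Ibarra are each Minister Plenipotentiary, so the next rule applies.
Brennan and Ibarra both have date of arrival in the capital 14 Jul 2013, so the next rule applies.
Among Brennan and Ibarra, by years accredited (higher first): Brennan (26 years) before Ibarra (3 years).
Order: Brennan, Ibarra, Tran, Castillo, Andersen, Petrov, Horvat.

Tran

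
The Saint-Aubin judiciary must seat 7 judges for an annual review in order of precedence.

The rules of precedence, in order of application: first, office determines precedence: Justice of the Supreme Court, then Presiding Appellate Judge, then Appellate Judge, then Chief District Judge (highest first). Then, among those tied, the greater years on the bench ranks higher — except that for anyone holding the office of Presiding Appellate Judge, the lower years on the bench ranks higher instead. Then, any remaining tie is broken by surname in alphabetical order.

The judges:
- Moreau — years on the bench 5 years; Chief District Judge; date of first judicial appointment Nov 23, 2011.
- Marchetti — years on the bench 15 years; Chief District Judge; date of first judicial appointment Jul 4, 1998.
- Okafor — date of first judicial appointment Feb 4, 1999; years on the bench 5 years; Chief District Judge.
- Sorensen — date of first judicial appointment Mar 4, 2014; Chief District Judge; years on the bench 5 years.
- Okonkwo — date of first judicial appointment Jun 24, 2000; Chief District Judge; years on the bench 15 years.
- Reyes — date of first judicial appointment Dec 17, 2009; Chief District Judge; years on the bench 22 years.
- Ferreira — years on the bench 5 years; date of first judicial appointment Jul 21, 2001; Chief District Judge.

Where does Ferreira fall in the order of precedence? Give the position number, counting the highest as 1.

4

By office: Reyes, Marchetti, Okonkwo, Ferreira, Moreau, Okafor and Sorensen (Chief District Judge).
Among Reyes, Marchetti, Okonkwo, Ferreira, Moreau, Okafor and Sorensen, by years on the bench (higher first): Reyes (22 years) before Marchetti and Okonkwo (15 years) before Ferreira, Moreau, Okafor and Sorensen (5 years).
Among Marchetti and Okonkwo, alphabetically by surname: Marchetti before Okonkwo.
Among Ferreira, Moreau, Okafor and Sorensen, alphabetically by surname: Ferreira before Moreau before Okafor before Sorensen.
Order: Reyes, Marchetti, Okonkwo, Ferreira, Moreau, Okafor, Sorensen. So position 4.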